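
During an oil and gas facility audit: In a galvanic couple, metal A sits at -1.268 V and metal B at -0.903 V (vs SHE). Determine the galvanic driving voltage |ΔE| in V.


Driving voltage is the absolute potential difference.
|ΔE| = |-1.268 − (-0.903)| = 0.365 V

0.365 V


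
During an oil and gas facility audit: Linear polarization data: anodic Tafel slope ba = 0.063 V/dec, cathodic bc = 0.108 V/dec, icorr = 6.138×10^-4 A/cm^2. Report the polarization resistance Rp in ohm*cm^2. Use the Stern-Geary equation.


Apply the Stern-Geary equation: Rp = ba*bc / (2.303*icorr*(ba+bc))
ba*bc = 0.063*0.108 = 0.006804
ba+bc = 0.171; 2.303*icorr*(ba+bc) = 2.303*6.138×10^-4*0.171 = 2.4172242×10^-4
Rp = 0.006804 / 2.4172242×10^-4 = 28.15 ohm*cm^2

28.15 ohm*cm^2


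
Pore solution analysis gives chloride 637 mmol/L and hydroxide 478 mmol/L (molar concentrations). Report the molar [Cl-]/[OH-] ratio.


Threshold parameter = [Cl-] / [OH-] (molar basis; both in mmol/L, so units cancel)
Ratio = 637 / 478 = 1.33

1.33


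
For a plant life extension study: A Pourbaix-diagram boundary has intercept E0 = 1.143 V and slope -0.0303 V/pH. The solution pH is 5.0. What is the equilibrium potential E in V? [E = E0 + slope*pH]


Apply the Pourbaix line equation: E = E0 + slope*pH
E = 1.143 + (-0.0303)*5.0 = 1.143 + (-0.1515) = 0.9915 V
Rounded to 3 decimal places: E = 0.992 V

0.992 V


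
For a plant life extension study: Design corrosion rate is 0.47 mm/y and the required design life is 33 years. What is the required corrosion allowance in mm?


Corrosion allowance = CR × design life
CA = 0.47 * 33 = 15.51 mm

15.51 mm


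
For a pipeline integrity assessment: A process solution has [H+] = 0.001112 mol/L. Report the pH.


pH = −log10[H+]
pH = −log10(0.001112) = 2.95

2.95


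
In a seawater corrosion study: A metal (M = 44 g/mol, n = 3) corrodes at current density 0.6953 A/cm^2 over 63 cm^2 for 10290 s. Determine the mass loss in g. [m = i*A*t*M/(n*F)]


Apply Faraday's law: m = i*A*t*M / (n*F)
Total charge passed Q = i*A*t = 0.6953*63*10290 = 450742.131 C
m = Q*M/(n*F) = 450742.131*44/(3*96485) = 68.517 g

68.517 g


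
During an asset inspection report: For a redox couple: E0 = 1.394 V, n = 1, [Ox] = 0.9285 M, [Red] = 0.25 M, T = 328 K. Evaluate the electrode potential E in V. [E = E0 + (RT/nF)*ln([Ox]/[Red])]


Apply the Nernst equation: E = E0 + (RT/nF)*ln([Ox]/[Red])
Step 1: RT/nF = 8.314*328/(1*96485) = 0.02826338 V
Step 2: [Ox]/[Red] = 0.9285/0.25 = 3.714
Step 3: ln(3.714) = 1.312109
Step 4: correction = 0.02826338 * 1.312109 = 0.037 V
E = 1.394 + 0.037 = 1.431 V

1.431 V


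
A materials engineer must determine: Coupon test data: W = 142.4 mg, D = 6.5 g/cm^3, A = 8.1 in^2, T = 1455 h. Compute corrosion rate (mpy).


Apply the mpy weight-loss relation: CR = 534 * W / (D * A * T)
Numerator: 534 * 142.4 = 76041.6
Denominator: 6.5 * 8.1 * 1455 = 76605.75
CR = 76041.6 / 76605.75 = 0.99264 mpy

0.99264 mpy


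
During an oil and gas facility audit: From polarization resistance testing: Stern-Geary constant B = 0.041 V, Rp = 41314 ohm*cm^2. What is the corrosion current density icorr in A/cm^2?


Apply the Stern-Geary relation: icorr = B / Rp
icorr = 0.041 / 41314 = 9.924×10^-7 A/cm^2

9.924×10^-7 A/cm^2


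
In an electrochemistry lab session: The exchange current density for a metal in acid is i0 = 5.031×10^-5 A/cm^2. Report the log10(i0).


i0 = 5.031×10^-5 A/cm^2
log10(i0) = -4.298

-4.298


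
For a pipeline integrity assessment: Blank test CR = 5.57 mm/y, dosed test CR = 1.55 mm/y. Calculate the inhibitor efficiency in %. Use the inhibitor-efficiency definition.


Apply the inhibitor-efficiency definition: IE = (CR_blank − CR_inh)/CR_blank × 100
IE = (5.57 − 1.55) / 5.57 × 100
IE = 4.02 / 5.57 × 100 = 72.2 %

72.2 %


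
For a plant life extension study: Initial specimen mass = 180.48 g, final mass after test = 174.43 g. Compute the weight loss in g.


Weight loss = initial − final
WL = 180.48 − 174.43 = 6.05 g

6.05 g


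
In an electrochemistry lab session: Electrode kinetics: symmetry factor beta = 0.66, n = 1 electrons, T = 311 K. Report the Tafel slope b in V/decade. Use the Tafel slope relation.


Apply the Tafel slope relation: b = 2.303*R*T/(beta*n*F)
Numerator: 2.303 * 8.314 * 311 = 5954.76
Denominator: 0.66 * 1 * 96485 = 63680.1
b = 5954.76 / 63680.1 = 0.0935 V/decade

0.0935 V/decade


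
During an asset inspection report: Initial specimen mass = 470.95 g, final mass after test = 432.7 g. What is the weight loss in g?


Weight loss = initial − final
WL = 470.95 − 432.7 = 38.25 g

38.25 g


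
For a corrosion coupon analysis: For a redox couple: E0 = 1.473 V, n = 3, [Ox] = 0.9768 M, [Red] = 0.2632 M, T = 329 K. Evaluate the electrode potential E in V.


Apply the Nernst equation: E = E0 + (RT/nF)*ln([Ox]/[Red])
Step 1: RT/nF = 8.314*329/(3*96485) = 0.00944985 V
Step 2: [Ox]/[Red] = 0.9768/0.2632 = 3.711246
Step 3: ln(3.711246) = 1.311368
Step 4: correction = 0.00944985 * 1.311368 = 0.012 V
E = 1.473 + 0.012 = 1.485 V

1.485 V


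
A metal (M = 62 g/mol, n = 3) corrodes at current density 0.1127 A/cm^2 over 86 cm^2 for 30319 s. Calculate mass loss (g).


Apply Faraday's law: m = i*A*t*M / (n*F)
Total charge passed Q = i*A*t = 0.1127*86*30319 = 293857.8118 C
m = Q*M/(n*F) = 293857.8118*62/(3*96485) = 62.9431 g

62.9431 g


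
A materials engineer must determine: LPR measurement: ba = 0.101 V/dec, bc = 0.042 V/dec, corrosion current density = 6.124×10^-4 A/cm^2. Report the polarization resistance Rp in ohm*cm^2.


Apply the Stern-Geary equation: Rp = ba*bc / (2.303*icorr*(ba+bc))
ba*bc = 0.101*0.042 = 0.004242
ba+bc = 0.143; 2.303*icorr*(ba+bc) = 2.303*6.124×10^-4*0.143 = 2.0168108×10^-4
Rp = 0.004242 / 2.0168108×10^-4 = 21.03 ohm*cm^2

21.03 ohm*cm^2


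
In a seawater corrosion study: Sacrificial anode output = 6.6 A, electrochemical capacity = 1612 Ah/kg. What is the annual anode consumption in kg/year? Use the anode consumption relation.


Annual consumption = current * hours per year / capacity
Rate = 6.6 * 8760 / 1612 = 35.9 kg/year

35.9 kg/year


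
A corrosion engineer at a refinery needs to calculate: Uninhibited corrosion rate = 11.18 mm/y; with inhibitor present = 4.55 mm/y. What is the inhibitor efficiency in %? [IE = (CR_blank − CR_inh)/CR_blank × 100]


Apply the inhibitor-efficiency definition: IE = (CR_blank − CR_inh)/CR_blank × 100
IE = (11.18 − 4.55) / 11.18 × 100
IE = 6.63 / 11.18 × 100 = 59.3 %

59.3 %


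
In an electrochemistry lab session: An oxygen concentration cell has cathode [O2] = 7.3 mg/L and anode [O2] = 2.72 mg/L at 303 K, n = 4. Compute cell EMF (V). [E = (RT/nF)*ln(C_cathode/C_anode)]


Apply the Nernst concentration-cell relation: E = (RT/nF)*ln(C_cathode/C_anode)
RT/nF = 8.314*303/(4*96485) = 0.00652729 V
ln(7.3/2.72) = 0.98724
E = 0.00652729 * 0.98724 = 0.00644 V

0.00644 V


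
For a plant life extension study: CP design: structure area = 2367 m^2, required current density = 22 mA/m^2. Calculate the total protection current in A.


I = area * current density, then convert mA → A (÷1000)
I = 2367 * 22 / 1000 = 52.07 A

52.07 A


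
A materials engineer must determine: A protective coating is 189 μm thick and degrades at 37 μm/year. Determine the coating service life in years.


Service life = thickness / degradation rate
Life = 189 / 37 = 5.1 years

5.1 years


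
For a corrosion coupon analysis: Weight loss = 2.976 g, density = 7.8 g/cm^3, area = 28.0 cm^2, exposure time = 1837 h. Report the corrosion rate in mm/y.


Apply the mm/y weight-loss relation: CR = 87600 * W / (D * A * T)
Numerator: 87600 * 2.976 = 260697.6
Denominator: 7.8 * 28.0 * 1837 = 401200.8
CR = 260697.6 / 401200.8 = 0.6498 mm/y

0.6498 mm/y


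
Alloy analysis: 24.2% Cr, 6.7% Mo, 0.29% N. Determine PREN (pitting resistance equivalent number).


Apply the PREN formula: PREN = Cr + 3.3*Mo + 16*N
PREN = 24.2 + 3.3*6.7 + 16*0.29
PREN = 24.2 + 22.11 + 4.64 = 50.95

50.95


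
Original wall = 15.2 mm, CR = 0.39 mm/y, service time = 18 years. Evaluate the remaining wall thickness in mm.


Remaining wall = original − CR × time
t = 15.2 − 0.39*18 = 15.2 − 7.02 = 8.18 mm

8.18 mm


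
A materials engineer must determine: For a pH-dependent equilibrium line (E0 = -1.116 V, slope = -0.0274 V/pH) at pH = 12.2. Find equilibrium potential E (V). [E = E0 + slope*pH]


Apply the Pourbaix line equation: E = E0 + slope*pH
E = -1.116 + (-0.0274)*12.2 = -1.116 + (-0.33428) = -1.45028 V
Rounded to 4 decimal places: E = -1.4503 V

-1.4503 V


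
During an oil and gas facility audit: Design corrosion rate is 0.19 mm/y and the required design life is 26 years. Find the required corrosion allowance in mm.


Corrosion allowance = CR × design life
CA = 0.19 * 26 = 4.94 mm

4.94 mm


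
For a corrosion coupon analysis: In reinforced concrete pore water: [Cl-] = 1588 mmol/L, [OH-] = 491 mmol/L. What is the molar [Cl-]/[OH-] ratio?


Threshold parameter = [Cl-] / [OH-] (molar basis; both in mmol/L, so units cancel)
Ratio = 1588 / 491 = 3.23

3.23


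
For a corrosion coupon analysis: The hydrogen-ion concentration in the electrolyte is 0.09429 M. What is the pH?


pH = −log10[H+]
pH = −log10(0.09429) = 1.03

1.03


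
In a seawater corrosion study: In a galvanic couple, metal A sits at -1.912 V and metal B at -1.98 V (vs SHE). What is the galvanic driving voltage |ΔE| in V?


Driving voltage is the absolute potential difference.
|ΔE| = |-1.912 − (-1.98)| = 0.068 V

0.068 V


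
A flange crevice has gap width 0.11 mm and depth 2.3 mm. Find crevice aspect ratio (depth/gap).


Aspect ratio = depth / gap
Ratio = 2.3 / 0.11 = 20.9

20.9


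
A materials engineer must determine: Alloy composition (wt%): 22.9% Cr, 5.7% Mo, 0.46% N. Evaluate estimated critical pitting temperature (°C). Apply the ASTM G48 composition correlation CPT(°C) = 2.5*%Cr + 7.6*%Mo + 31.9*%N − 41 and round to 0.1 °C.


Apply the ASTM G48 empirical CPT estimate: CPT(°C) = 2.5*%Cr + 7.6*%Mo + 31.9*%N − 41
2.5*22.9 = 57.25; 7.6*5.7 = 43.32; 31.9*0.46 = 14.674
CPT = 57.25 + 43.32 + 14.674 − 41 = 74.244 °C
Rounded to 0.1 °C: CPT ≈ 74.2 °C

74.2 °C


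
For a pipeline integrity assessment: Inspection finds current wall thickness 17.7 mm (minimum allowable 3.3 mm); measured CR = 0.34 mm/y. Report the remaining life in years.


Apply the remaining-life relation: RL = (t_current − t_min) / CR
RL = (17.7 − 3.3) / 0.34 = 14.4 / 0.34 = 42.4 years

42.4 years


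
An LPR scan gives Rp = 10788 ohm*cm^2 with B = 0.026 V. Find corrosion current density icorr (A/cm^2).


Apply the Stern-Geary relation: icorr = B / Rp
icorr = 0.026 / 10788 = 2.41×10^-6 A/cm^2

2.41×10^-6 A/cm^2


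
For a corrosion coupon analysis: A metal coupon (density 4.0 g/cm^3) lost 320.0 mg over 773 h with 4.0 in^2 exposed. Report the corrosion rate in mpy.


Apply the mpy weight-loss relation: CR = 534 * W / (D * A * T)
Numerator: 534 * 320.0 = 170880.0
Denominator: 4.0 * 4.0 * 773 = 12368.0
CR = 170880.0 / 12368.0 = 13.8163 mpy

13.8163 mpy


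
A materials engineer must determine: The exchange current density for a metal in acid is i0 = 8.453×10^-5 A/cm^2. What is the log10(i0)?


i0 = 8.453×10^-5 A/cm^2
log10(i0) = -4.073

-4.073


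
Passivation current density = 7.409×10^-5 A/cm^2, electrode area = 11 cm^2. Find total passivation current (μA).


I = i_pass * A, then convert A → μA (×10^6)
I = 7.409×10^-5 * 11 * 10^6 = 814.99 μA

814.99 μA


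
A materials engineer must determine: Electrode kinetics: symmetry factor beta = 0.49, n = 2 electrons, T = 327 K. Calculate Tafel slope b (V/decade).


Apply the Tafel slope relation: b = 2.303*R*T/(beta*n*F)
Numerator: 2.303 * 8.314 * 327 = 6261.12
Denominator: 0.49 * 2 * 96485 = 94555.3
b = 6261.12 / 94555.3 = 0.0662 V/decade

0.0662 V/decade


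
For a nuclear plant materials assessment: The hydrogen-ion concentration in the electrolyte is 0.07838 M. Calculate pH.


pH = −log10[H+]
pH = −log10(0.07838) = 1.11

1.11


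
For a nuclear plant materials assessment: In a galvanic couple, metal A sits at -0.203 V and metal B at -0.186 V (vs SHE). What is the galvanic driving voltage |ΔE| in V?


Driving voltage is the absolute potential difference.
|ΔE| = |-0.203 − (-0.186)| = 0.017 V

0.017 V


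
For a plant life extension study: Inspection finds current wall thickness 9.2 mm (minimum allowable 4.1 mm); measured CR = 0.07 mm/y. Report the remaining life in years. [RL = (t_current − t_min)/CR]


Apply the remaining-life relation: RL = (t_current − t_min) / CR
RL = (9.2 − 4.1) / 0.07 = 5.1 / 0.07 = 72.9 years

72.9 years


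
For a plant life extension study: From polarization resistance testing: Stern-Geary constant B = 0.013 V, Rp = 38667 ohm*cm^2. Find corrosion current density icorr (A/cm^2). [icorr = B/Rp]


Apply the Stern-Geary relation: icorr = B / Rp
icorr = 0.013 / 38667 = 3.362×10^-7 A/cm^2

3.362×10^-7 A/cm^2


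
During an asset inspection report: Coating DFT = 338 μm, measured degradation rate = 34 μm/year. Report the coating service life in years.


Service life = thickness / degradation rate
Life = 338 / 34 = 9.9 years

9.9 years


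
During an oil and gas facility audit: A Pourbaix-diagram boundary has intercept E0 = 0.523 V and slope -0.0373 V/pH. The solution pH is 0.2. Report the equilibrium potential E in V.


Apply the Pourbaix line equation: E = E0 + slope*pH
E = 0.523 + (-0.0373)*0.2 = 0.523 + (-0.00746) = 0.51554 V
Rounded to 4 decimal places: E = 0.5155 V

0.5155 V


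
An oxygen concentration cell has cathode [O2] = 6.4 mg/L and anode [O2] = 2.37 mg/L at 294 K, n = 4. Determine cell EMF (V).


Apply the Nernst concentration-cell relation: E = (RT/nF)*ln(C_cathode/C_anode)
RT/nF = 8.314*294/(4*96485) = 0.00633341 V
ln(6.4/2.37) = 0.99341
E = 0.00633341 * 0.99341 = 0.00629 V

0.00629 V


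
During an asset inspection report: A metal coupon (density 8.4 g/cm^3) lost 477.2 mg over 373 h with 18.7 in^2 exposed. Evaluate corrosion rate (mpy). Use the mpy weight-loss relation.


Apply the mpy weight-loss relation: CR = 534 * W / (D * A * T)
Numerator: 534 * 477.2 = 254824.8
Denominator: 8.4 * 18.7 * 373 = 58590.84
CR = 254824.8 / 58590.84 = 4.3492 mpy

4.3492 mpy


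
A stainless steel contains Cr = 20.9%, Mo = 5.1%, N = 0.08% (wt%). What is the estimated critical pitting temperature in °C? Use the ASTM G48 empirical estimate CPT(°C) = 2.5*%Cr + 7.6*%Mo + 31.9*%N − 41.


Apply the ASTM G48 empirical CPT estimate: CPT(°C) = 2.5*%Cr + 7.6*%Mo + 31.9*%N − 41
2.5*20.9 = 52.25; 7.6*5.1 = 38.76; 31.9*0.08 = 2.552
CPT = 52.25 + 38.76 + 2.552 − 41 = 52.562 °C
Rounded to 0.1 °C: CPT ≈ 52.6 °C

52.6 °C


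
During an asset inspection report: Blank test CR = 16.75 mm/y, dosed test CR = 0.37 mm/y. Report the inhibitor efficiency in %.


Apply the inhibitor-efficiency definition: IE = (CR_blank − CR_inh)/CR_blank × 100
IE = (16.75 − 0.37) / 16.75 × 100
IE = 16.38 / 16.75 × 100 = 97.8 %

97.8 %


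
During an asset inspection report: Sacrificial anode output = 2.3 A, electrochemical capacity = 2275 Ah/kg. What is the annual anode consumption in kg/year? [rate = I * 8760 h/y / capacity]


Annual consumption = current * hours per year / capacity
Rate = 2.3 * 8760 / 2275 = 8.9 kg/year

8.9 kg/year


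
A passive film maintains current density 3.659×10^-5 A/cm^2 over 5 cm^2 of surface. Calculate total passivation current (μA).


I = i_pass * A, then convert A → μA (×10^6)
I = 3.659×10^-5 * 5 * 10^6 = 182.95 μA

182.95 μA


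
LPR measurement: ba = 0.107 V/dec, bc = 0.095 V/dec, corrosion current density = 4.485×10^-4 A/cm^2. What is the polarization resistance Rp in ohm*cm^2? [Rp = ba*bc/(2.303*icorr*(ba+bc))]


Apply the Stern-Geary equation: Rp = ba*bc / (2.303*icorr*(ba+bc))
ba*bc = 0.107*0.095 = 0.010165
ba+bc = 0.202; 2.303*icorr*(ba+bc) = 2.303*4.485×10^-4*0.202 = 2.0864489×10^-4
Rp = 0.010165 / 2.0864489×10^-4 = 48.72 ohm*cm^2

48.72 ohm*cm^2


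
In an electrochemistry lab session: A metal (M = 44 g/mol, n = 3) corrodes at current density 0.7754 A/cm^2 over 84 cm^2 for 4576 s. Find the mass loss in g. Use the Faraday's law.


Apply Faraday's law: m = i*A*t*M / (n*F)
Total charge passed Q = i*A*t = 0.7754*84*4576 = 298051.3536 C
m = Q*M/(n*F) = 298051.3536*44/(3*96485) = 45.3067 g

45.3067 g


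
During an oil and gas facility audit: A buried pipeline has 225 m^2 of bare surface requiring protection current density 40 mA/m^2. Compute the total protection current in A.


I = area * current density, then convert mA → A (÷1000)
I = 225 * 40 / 1000 = 9.0 A

9.0 A


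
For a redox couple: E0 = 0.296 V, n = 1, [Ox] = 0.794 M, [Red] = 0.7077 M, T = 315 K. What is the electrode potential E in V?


Apply the Nernst equation: E = E0 + (RT/nF)*ln([Ox]/[Red])
Step 1: RT/nF = 8.314*315/(1*96485) = 0.02714318 V
Step 2: [Ox]/[Red] = 0.794/0.7077 = 1.121944
Step 3: ln(1.121944) = 0.115063
Step 4: correction = 0.02714318 * 0.115063 = 0.0031 V
E = 0.296 + 0.0031 = 0.2991 V

0.2991 V


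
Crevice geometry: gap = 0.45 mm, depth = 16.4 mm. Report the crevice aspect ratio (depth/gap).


Aspect ratio = depth / gap
Ratio = 16.4 / 0.45 = 36.4

36.4


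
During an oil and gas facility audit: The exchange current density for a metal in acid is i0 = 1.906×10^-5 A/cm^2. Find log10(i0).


i0 = 1.906×10^-5 A/cm^2
log10(i0) = -4.72

-4.72


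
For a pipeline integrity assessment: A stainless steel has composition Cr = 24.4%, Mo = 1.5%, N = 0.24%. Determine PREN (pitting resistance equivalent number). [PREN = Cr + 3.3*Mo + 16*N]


Apply the PREN formula: PREN = Cr + 3.3*Mo + 16*N
PREN = 24.4 + 3.3*1.5 + 16*0.24
PREN = 24.4 + 4.95 + 3.84 = 33.19

33.19


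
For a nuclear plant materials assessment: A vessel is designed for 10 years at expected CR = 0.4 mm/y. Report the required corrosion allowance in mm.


Corrosion allowance = CR × design life
CA = 0.4 * 10 = 4.0 mm

4.0 mm


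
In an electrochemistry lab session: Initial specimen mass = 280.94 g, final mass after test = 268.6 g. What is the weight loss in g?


Weight loss = initial − final
WL = 280.94 − 268.6 = 12.34 g

12.34 g


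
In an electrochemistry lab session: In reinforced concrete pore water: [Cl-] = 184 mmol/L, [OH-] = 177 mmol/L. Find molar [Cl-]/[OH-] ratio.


Threshold parameter = [Cl-] / [OH-] (molar basis; both in mmol/L, so units cancel)
Ratio = 184 / 177 = 1.04

1.04


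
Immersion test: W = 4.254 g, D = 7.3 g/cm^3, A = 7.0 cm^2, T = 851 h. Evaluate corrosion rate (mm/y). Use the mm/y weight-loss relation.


Apply the mm/y weight-loss relation: CR = 87600 * W / (D * A * T)
Numerator: 87600 * 4.254 = 372650.4
Denominator: 7.3 * 7.0 * 851 = 43486.1
CR = 372650.4 / 43486.1 = 8.56941 mm/y

8.56941 mm/y


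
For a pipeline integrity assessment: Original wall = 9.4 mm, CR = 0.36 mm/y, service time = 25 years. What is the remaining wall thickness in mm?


Remaining wall = original − CR × time
t = 9.4 − 0.36*25 = 9.4 − 9.0 = 0.4 mm

0.4 mm


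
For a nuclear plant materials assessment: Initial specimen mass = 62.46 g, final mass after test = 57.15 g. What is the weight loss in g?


Weight loss = initial − final
WL = 62.46 − 57.15 = 5.31 g

5.31 g


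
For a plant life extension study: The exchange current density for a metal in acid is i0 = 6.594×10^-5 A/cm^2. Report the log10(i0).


i0 = 6.594×10^-5 A/cm^2
log10(i0) = -4.181

-4.181


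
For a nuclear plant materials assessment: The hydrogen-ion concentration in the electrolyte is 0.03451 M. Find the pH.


pH = −log10[H+]
pH = −log10(0.03451) = 1.46

1.46


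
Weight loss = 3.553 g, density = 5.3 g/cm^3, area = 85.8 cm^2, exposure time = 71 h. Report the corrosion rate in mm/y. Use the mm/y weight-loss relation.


Apply the mm/y weight-loss relation: CR = 87600 * W / (D * A * T)
Numerator: 87600 * 3.553 = 311242.8
Denominator: 5.3 * 85.8 * 71 = 32286.54
CR = 311242.8 / 32286.54 = 9.640017 mm/y

9.640017 mm/y


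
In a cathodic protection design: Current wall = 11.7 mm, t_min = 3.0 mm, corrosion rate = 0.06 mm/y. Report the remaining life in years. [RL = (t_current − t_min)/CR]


Apply the remaining-life relation: RL = (t_current − t_min) / CR
RL = (11.7 − 3.0) / 0.06 = 8.7 / 0.06 = 145.0 years

145.0 years


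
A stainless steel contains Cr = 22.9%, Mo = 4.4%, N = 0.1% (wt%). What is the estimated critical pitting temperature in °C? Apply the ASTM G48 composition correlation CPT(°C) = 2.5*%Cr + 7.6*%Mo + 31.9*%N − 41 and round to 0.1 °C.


Apply the ASTM G48 empirical CPT estimate: CPT(°C) = 2.5*%Cr + 7.6*%Mo + 31.9*%N − 41
2.5*22.9 = 57.25; 7.6*4.4 = 33.44; 31.9*0.1 = 3.19
CPT = 57.25 + 33.44 + 3.19 − 41 = 52.88 °C
Rounded to 0.1 °C: CPT ≈ 52.9 °C

52.9 °C


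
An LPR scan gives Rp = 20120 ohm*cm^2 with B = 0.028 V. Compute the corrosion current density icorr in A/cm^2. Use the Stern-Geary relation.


Apply the Stern-Geary relation: icorr = B / Rp
icorr = 0.028 / 20120 = 1.392×10^-6 A/cm^2

1.392×10^-6 A/cm^2


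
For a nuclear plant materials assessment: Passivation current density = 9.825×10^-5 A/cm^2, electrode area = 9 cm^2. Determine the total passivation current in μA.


I = i_pass * A, then convert A → μA (×10^6)
I = 9.825×10^-5 * 9 * 10^6 = 884.25 μA

884.25 μA


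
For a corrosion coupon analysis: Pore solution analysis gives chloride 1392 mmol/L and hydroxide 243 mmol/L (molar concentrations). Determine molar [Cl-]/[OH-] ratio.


Threshold parameter = [Cl-] / [OH-] (molar basis; both in mmol/L, so units cancel)
Ratio = 1392 / 243 = 5.73

5.73


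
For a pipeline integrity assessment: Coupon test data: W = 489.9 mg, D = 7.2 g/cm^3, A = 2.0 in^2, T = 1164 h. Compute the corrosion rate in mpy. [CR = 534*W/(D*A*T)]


Apply the mpy weight-loss relation: CR = 534 * W / (D * A * T)
Numerator: 534 * 489.9 = 261606.6
Denominator: 7.2 * 2.0 * 1164 = 16761.6
CR = 261606.6 / 16761.6 = 15.607 mpy

15.607 mpy


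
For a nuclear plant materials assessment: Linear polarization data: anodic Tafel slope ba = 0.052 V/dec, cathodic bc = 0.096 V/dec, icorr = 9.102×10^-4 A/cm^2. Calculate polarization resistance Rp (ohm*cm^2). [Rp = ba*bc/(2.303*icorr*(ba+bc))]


Apply the Stern-Geary equation: Rp = ba*bc / (2.303*icorr*(ba+bc))
ba*bc = 0.052*0.096 = 0.004992
ba+bc = 0.148; 2.303*icorr*(ba+bc) = 2.303*9.102×10^-4*0.148 = 3.1023621×10^-4
Rp = 0.004992 / 3.1023621×10^-4 = 16.1 ohm*cm^2

16.1 ohm*cm^2


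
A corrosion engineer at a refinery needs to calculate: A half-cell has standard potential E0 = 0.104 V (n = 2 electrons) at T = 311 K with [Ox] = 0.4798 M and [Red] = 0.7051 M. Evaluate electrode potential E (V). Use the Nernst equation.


Apply the Nernst equation: E = E0 + (RT/nF)*ln([Ox]/[Red])
Step 1: RT/nF = 8.314*311/(2*96485) = 0.01339925 V
Step 2: [Ox]/[Red] = 0.4798/0.7051 = 0.680471
Step 3: ln(0.680471) = -0.38497
Step 4: correction = 0.01339925 * -0.38497 = -0.005 V
E = 0.104 + -0.005 = 0.099 V

0.099 V


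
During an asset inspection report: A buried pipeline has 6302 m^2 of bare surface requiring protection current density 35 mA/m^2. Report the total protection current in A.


I = area * current density, then convert mA → A (÷1000)
I = 6302 * 35 / 1000 = 220.57 A

220.57 A


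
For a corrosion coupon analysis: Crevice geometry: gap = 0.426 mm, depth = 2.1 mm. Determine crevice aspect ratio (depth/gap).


Aspect ratio = depth / gap
Ratio = 2.1 / 0.426 = 4.9

4.9


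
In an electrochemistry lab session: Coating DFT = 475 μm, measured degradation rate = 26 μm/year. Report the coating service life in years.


Service life = thickness / degradation rate
Life = 475 / 26 = 18.3 years

18.3 years


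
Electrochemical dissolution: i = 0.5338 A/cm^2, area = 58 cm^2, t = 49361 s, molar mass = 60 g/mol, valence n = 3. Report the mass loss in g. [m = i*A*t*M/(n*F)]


Apply Faraday's law: m = i*A*t*M / (n*F)
Total charge passed Q = i*A*t = 0.5338*58*49361 = 1528236.3044 C
m = Q*M/(n*F) = 1528236.3044*60/(3*96485) = 316.78215 g

316.78215 g


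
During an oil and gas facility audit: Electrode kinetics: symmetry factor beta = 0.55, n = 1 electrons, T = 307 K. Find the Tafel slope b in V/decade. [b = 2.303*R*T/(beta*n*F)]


Apply the Tafel slope relation: b = 2.303*R*T/(beta*n*F)
Numerator: 2.303 * 8.314 * 307 = 5878.17
Denominator: 0.55 * 1 * 96485 = 53066.75
b = 5878.17 / 53066.75 = 0.1108 V/decade

0.1108 V/decade


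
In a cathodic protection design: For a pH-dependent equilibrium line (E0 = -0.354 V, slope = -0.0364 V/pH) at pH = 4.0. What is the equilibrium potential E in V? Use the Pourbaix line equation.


Apply the Pourbaix line equation: E = E0 + slope*pH
E = -0.354 + (-0.0364)*4.0 = -0.354 + (-0.1456) = -0.4996 V
Rounded to 4 decimal places: E = -0.4996 V

-0.4996 V


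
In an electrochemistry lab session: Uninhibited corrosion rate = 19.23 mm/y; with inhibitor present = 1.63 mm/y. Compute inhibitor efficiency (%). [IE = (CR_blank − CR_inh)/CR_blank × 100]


Apply the inhibitor-efficiency definition: IE = (CR_blank − CR_inh)/CR_blank × 100
IE = (19.23 − 1.63) / 19.23 × 100
IE = 17.6 / 19.23 × 100 = 91.5 %

91.5 %


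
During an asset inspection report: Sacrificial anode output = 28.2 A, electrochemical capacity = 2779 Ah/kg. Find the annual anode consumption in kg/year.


Annual consumption = current * hours per year / capacity
Rate = 28.2 * 8760 / 2779 = 88.9 kg/year

88.9 kg/year


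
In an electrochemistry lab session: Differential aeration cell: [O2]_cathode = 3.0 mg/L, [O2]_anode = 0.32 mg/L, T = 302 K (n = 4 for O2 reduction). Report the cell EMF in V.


Apply the Nernst concentration-cell relation: E = (RT/nF)*ln(C_cathode/C_anode)
RT/nF = 8.314*302/(4*96485) = 0.00650575 V
ln(3.0/0.32) = 2.23805
E = 0.00650575 * 2.23805 = 0.01456 V

0.01456 V


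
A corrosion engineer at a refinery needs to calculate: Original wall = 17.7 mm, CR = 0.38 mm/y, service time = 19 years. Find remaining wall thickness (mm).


Remaining wall = original − CR × time
t = 17.7 − 0.38*19 = 17.7 − 7.22 = 10.48 mm

10.48 mm


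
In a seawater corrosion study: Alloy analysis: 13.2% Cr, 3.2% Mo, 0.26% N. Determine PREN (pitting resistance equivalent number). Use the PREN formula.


Apply the PREN formula: PREN = Cr + 3.3*Mo + 16*N
PREN = 13.2 + 3.3*3.2 + 16*0.26
PREN = 13.2 + 10.56 + 4.16 = 27.92

27.92


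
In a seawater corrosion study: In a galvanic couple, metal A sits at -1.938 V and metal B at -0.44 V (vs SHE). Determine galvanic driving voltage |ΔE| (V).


Driving voltage is the absolute potential difference.
|ΔE| = |-1.938 − (-0.44)| = 1.498 V

1.498 V


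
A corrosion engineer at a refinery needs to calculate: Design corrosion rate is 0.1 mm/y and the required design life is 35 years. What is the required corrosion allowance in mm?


Corrosion allowance = CR × design life
CA = 0.1 * 35 = 3.5 mm

3.5 mm


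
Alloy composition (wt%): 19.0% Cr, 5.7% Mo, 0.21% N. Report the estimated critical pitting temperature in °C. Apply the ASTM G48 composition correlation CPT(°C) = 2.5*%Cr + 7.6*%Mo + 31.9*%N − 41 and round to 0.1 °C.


Apply the ASTM G48 empirical CPT estimate: CPT(°C) = 2.5*%Cr + 7.6*%Mo + 31.9*%N − 41
2.5*19.0 = 47.5; 7.6*5.7 = 43.32; 31.9*0.21 = 6.699
CPT = 47.5 + 43.32 + 6.699 − 41 = 56.519 °C
Rounded to 0.1 °C: CPT ≈ 56.5 °C

56.5 °C


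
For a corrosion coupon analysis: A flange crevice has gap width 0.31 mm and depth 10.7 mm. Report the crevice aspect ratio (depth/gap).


Aspect ratio = depth / gap
Ratio = 10.7 / 0.31 = 34.5

34.5


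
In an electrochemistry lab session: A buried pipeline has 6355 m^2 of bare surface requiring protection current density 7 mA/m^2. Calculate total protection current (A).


I = area * current density, then convert mA → A (÷1000)
I = 6355 * 7 / 1000 = 44.49 A

44.49 A


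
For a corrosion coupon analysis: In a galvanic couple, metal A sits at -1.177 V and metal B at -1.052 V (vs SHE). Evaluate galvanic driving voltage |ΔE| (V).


Driving voltage is the absolute potential difference.
|ΔE| = |-1.177 − (-1.052)| = 0.125 V

0.125 V


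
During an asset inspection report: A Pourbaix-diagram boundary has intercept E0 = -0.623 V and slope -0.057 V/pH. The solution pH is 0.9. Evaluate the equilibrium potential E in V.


Apply the Pourbaix line equation: E = E0 + slope*pH
E = -0.623 + (-0.057)*0.9 = -0.623 + (-0.0513) = -0.6743 V
Rounded to 3 decimal places: E = -0.674 V

-0.674 V


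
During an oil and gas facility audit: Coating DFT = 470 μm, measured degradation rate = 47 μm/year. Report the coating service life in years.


Service life = thickness / degradation rate
Life = 470 / 47 = 10.0 years

10.0 years


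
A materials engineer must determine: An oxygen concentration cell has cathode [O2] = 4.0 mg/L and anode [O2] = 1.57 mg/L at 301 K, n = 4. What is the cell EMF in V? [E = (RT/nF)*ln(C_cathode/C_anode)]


Apply the Nernst concentration-cell relation: E = (RT/nF)*ln(C_cathode/C_anode)
RT/nF = 8.314*301/(4*96485) = 0.0064842 V
ln(4.0/1.57) = 0.93522
E = 0.0064842 * 0.93522 = 0.00606 V

0.00606 V


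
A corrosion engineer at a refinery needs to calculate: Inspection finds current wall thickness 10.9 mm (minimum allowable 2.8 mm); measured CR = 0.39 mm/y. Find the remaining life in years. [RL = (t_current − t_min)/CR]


Apply the remaining-life relation: RL = (t_current − t_min) / CR
RL = (10.9 − 2.8) / 0.39 = 8.1 / 0.39 = 20.8 years

20.8 years


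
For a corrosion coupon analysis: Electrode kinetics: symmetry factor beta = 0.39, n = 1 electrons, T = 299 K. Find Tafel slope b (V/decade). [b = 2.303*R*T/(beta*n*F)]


Apply the Tafel slope relation: b = 2.303*R*T/(beta*n*F)
Numerator: 2.303 * 8.314 * 299 = 5725.0
Denominator: 0.39 * 1 * 96485 = 37629.15
b = 5725.0 / 37629.15 = 0.1521 V/decade

0.1521 V/decade


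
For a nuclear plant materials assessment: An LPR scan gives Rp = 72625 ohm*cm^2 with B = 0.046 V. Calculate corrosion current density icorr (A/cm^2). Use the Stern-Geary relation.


Apply the Stern-Geary relation: icorr = B / Rp
icorr = 0.046 / 72625 = 6.334×10^-7 A/cm^2

6.334×10^-7 A/cm^2


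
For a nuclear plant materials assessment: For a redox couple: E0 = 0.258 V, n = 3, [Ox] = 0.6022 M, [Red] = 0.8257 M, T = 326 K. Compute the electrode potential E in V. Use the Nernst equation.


Apply the Nernst equation: E = E0 + (RT/nF)*ln([Ox]/[Red])
Step 1: RT/nF = 8.314*326/(3*96485) = 0.00936368 V
Step 2: [Ox]/[Red] = 0.6022/0.8257 = 0.729321
Step 3: ln(0.729321) = -0.315641
Step 4: correction = 0.00936368 * -0.315641 = -0.003 V
E = 0.258 + -0.003 = 0.255 V

0.255 V


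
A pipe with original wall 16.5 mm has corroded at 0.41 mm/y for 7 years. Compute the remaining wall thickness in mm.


Remaining wall = original − CR × time
t = 16.5 − 0.41*7 = 16.5 − 2.87 = 13.63 mm

13.63 mm


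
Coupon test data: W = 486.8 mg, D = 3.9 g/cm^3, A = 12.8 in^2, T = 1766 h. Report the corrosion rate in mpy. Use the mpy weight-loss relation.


Apply the mpy weight-loss relation: CR = 534 * W / (D * A * T)
Numerator: 534 * 486.8 = 259951.2
Denominator: 3.9 * 12.8 * 1766 = 88158.72
CR = 259951.2 / 88158.72 = 2.9487 mpy

2.9487 mpy


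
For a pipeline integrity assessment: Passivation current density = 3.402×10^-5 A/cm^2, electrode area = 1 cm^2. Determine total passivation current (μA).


I = i_pass * A, then convert A → μA (×10^6)
I = 3.402×10^-5 * 1 * 10^6 = 34.02 μA

34.02 μA


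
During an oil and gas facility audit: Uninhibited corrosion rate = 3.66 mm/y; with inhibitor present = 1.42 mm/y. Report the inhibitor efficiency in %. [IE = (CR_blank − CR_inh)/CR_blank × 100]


Apply the inhibitor-efficiency definition: IE = (CR_blank − CR_inh)/CR_blank × 100
IE = (3.66 − 1.42) / 3.66 × 100
IE = 2.24 / 3.66 × 100 = 61.2 %

61.2 %


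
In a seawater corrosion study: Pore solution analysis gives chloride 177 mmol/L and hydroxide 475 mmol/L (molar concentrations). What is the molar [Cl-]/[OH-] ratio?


Threshold parameter = [Cl-] / [OH-] (molar basis; both in mmol/L, so units cancel)
Ratio = 177 / 475 = 0.37

0.37


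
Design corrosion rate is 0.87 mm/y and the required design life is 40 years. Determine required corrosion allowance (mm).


Corrosion allowance = CR × design life
CA = 0.87 * 40 = 34.8 mm

34.8 mm


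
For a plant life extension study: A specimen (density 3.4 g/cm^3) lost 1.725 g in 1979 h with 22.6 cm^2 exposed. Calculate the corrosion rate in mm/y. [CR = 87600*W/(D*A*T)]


Apply the mm/y weight-loss relation: CR = 87600 * W / (D * A * T)
Numerator: 87600 * 1.725 = 151110.0
Denominator: 3.4 * 22.6 * 1979 = 152066.36
CR = 151110.0 / 152066.36 = 0.9937 mm/y

0.9937 mm/y


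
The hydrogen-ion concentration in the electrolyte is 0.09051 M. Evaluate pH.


pH = −log10[H+]
pH = −log10(0.09051) = 1.04

1.04


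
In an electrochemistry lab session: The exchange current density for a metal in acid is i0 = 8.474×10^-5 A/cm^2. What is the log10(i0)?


i0 = 8.474×10^-5 A/cm^2
log10(i0) = -4.072

-4.072


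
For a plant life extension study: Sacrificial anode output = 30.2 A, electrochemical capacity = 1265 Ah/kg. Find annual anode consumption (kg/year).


Annual consumption = current * hours per year / capacity
Rate = 30.2 * 8760 / 1265 = 209.1 kg/year

209.1 kg/year


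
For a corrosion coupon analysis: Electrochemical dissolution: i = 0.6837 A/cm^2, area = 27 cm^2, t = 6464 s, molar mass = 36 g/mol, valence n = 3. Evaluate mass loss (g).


Apply Faraday's law: m = i*A*t*M / (n*F)
Total charge passed Q = i*A*t = 0.6837*27*6464 = 119324.7936 C
m = Q*M/(n*F) = 119324.7936*36/(3*96485) = 14.841 g

14.841 g


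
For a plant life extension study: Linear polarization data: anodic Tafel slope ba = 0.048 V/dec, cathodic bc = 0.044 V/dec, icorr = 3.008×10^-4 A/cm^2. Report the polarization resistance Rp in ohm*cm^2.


Apply the Stern-Geary equation: Rp = ba*bc / (2.303*icorr*(ba+bc))
ba*bc = 0.048*0.044 = 0.002112
ba+bc = 0.092; 2.303*icorr*(ba+bc) = 2.303*3.008×10^-4*0.092 = 6.3732301×10^-5
Rp = 0.002112 / 6.3732301×10^-5 = 33.14 ohm*cm^2

33.14 ohm*cm^2


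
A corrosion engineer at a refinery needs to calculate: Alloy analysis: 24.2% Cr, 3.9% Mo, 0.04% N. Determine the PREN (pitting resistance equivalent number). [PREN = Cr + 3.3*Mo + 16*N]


Apply the PREN formula: PREN = Cr + 3.3*Mo + 16*N
PREN = 24.2 + 3.3*3.9 + 16*0.04
PREN = 24.2 + 12.87 + 0.64 = 37.71

37.71


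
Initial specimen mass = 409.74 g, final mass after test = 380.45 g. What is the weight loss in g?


Weight loss = initial − final
WL = 409.74 − 380.45 = 29.29 g

29.29 g


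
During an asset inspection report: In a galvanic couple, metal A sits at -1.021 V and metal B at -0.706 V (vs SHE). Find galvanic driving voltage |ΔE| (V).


Driving voltage is the absolute potential difference.
|ΔE| = |-1.021 − (-0.706)| = 0.315 V

0.315 V


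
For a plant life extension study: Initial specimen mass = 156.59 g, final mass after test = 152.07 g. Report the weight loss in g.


Weight loss = initial − final
WL = 156.59 − 152.07 = 4.52 g

4.52 g


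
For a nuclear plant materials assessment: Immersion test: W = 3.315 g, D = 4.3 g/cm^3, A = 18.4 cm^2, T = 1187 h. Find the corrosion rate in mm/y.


Apply the mm/y weight-loss relation: CR = 87600 * W / (D * A * T)
Numerator: 87600 * 3.315 = 290394.0
Denominator: 4.3 * 18.4 * 1187 = 93915.44
CR = 290394.0 / 93915.44 = 3.0921 mm/y

3.0921 mm/y


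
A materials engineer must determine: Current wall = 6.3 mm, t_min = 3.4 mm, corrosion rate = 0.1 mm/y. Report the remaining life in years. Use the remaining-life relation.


Apply the remaining-life relation: RL = (t_current − t_min) / CR
RL = (6.3 − 3.4) / 0.1 = 2.9 / 0.1 = 29.0 years

29.0 years


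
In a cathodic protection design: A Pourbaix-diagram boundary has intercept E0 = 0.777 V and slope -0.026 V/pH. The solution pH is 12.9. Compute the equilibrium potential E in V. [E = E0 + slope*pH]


Apply the Pourbaix line equation: E = E0 + slope*pH
E = 0.777 + (-0.026)*12.9 = 0.777 + (-0.3354) = 0.4416 V
Rounded to 4 decimal places: E = 0.4416 V

0.4416 V


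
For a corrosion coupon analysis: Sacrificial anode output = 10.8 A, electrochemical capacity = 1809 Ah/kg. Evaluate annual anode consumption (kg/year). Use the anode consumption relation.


Annual consumption = current * hours per year / capacity
Rate = 10.8 * 8760 / 1809 = 52.3 kg/year

52.3 kg/year


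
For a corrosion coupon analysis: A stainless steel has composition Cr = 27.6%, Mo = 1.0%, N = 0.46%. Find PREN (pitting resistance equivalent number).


Apply the PREN formula: PREN = Cr + 3.3*Mo + 16*N
PREN = 27.6 + 3.3*1.0 + 16*0.46
PREN = 27.6 + 3.3 + 7.36 = 38.26

38.26


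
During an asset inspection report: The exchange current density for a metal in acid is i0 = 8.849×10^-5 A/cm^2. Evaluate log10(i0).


i0 = 8.849×10^-5 A/cm^2
log10(i0) = -4.053

-4.053


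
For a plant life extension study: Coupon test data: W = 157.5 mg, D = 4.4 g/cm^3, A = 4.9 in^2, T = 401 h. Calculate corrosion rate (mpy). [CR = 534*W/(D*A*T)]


Apply the mpy weight-loss relation: CR = 534 * W / (D * A * T)
Numerator: 534 * 157.5 = 84105.0
Denominator: 4.4 * 4.9 * 401 = 8645.56
CR = 84105.0 / 8645.56 = 9.72811 mpy

9.72811 mpy


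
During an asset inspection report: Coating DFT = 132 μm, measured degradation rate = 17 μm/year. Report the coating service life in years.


Service life = thickness / degradation rate
Life = 132 / 17 = 7.8 years

7.8 years


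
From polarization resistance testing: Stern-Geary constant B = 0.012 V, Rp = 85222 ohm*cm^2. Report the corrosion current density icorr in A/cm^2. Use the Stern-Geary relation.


Apply the Stern-Geary relation: icorr = B / Rp
icorr = 0.012 / 85222 = 1.408×10^-7 A/cm^2

1.408×10^-7 A/cm^2


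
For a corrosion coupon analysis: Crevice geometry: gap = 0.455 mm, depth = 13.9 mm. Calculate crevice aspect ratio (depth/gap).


Aspect ratio = depth / gap
Ratio = 13.9 / 0.455 = 30.5

30.5


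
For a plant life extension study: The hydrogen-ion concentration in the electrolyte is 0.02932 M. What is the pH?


pH = −log10[H+]
pH = −log10(0.02932) = 1.53

1.53


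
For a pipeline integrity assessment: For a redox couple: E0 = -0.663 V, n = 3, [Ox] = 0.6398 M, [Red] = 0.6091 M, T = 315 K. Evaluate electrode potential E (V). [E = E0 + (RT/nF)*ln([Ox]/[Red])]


Apply the Nernst equation: E = E0 + (RT/nF)*ln([Ox]/[Red])
Step 1: RT/nF = 8.314*315/(3*96485) = 0.00904773 V
Step 2: [Ox]/[Red] = 0.6398/0.6091 = 1.050402
Step 3: ln(1.050402) = 0.049173
Step 4: correction = 0.00904773 * 0.049173 = 0.0004 V
E = -0.663 + 0.0004 = -0.6626 V

-0.6626 V


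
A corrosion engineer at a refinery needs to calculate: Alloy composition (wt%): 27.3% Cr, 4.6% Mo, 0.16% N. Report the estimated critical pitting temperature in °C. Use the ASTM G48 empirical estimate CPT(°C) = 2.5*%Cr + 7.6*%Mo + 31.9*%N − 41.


Apply the ASTM G48 empirical CPT estimate: CPT(°C) = 2.5*%Cr + 7.6*%Mo + 31.9*%N − 41
2.5*27.3 = 68.25; 7.6*4.6 = 34.96; 31.9*0.16 = 5.104
CPT = 68.25 + 34.96 + 5.104 − 41 = 67.314 °C
Rounded to 0.1 °C: CPT ≈ 67.3 °C

67.3 °C


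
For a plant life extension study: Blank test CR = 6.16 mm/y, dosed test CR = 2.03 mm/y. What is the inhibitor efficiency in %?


Apply the inhibitor-efficiency definition: IE = (CR_blank − CR_inh)/CR_blank × 100
IE = (6.16 − 2.03) / 6.16 × 100
IE = 4.13 / 6.16 × 100 = 67.0 %

67.0 %


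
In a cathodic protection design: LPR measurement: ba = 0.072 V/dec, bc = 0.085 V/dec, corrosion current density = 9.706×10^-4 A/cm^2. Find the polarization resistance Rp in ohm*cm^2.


Apply the Stern-Geary equation: Rp = ba*bc / (2.303*icorr*(ba+bc))
ba*bc = 0.072*0.085 = 0.00612
ba+bc = 0.157; 2.303*icorr*(ba+bc) = 2.303*9.706×10^-4*0.157 = 3.5094081×10^-4
Rp = 0.00612 / 3.5094081×10^-4 = 17.44 ohm*cm^2

17.44 ohm*cm^2
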